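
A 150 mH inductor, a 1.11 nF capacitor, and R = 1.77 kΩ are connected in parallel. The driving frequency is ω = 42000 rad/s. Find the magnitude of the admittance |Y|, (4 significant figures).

576.0 μS

X_L = ωL = 6300 Ω
X_C = 1/(ωC) = 21450 Ω
Parallel: admittances add. Y = 1/R + 1/(jωL) + jωC
Y = (0.0005650 − j0.0001121) S
|Y| = 0.0005760 S → |Z| = 1/|Y| = 1736 Ω, ∠Z = −∠Y = 11.22°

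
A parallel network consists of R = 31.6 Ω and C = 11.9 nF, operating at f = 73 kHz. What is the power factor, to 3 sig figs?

ω = 2πf = 458700 rad/s
X_C = 1/(ωC) = 183 Ω
Parallel: admittances add. Y = 1/R + jωC
Y = (0.0316 + j0.00546) S
|Y| = 0.0321 S → |Z| = 1/|Y| = 31.1 Ω, ∠Z = −∠Y = -9.79°
cos φ = cos(-9.79°) = 0.985

0.985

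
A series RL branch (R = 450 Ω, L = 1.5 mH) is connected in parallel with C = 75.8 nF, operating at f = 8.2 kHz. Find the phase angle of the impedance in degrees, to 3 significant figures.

ω = 2πf = 51520 rad/s
X_L = ωL = 77.3 Ω
X_C = 1/(ωC) = 256 Ω
Branch 1 (R+jX_L): Z₁ = 450 + j77.3 Ω, |Z₁| = 457 Ω
Branch 2 (−jX_C): Z₂ = −j256 Ω
Parallel: Z = Z₁Z₂/(Z₁+Z₂), |Z| = 241 Ω, ∠Z = -58.6°

-58.6°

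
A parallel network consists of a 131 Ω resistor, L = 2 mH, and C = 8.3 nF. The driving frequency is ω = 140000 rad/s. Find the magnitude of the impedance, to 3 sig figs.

125 Ω

X_L = ωL = 280 Ω
X_C = 1/(ωC) = 861 Ω
Parallel: admittances add. Y = 1/R + 1/(jωL) + jωC
Y = (0.00763 − j0.00241) S
|Y| = 0.00800 S → |Z| = 1/|Y| = 125 Ω, ∠Z = −∠Y = 17.5°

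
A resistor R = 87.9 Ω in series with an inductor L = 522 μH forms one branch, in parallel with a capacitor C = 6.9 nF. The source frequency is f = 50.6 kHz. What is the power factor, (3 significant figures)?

0.704

ω = 2πf = 317900 rad/s
X_L = ωL = 166 Ω
X_C = 1/(ωC) = 456 Ω
Branch 1 (R+jX_L): Z₁ = 87.9 + j166 Ω, |Z₁| = 188 Ω
Branch 2 (−jX_C): Z₂ = −j456 Ω
Parallel: Z = Z₁Z₂/(Z₁+Z₂), |Z| = 283 Ω, ∠Z = 45.2°
cos φ = cos(45.2°) = 0.704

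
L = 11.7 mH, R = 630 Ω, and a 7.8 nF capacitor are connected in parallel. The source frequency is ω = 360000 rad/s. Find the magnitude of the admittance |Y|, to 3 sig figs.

3.02 mS

X_L = ωL = 4210 Ω
X_C = 1/(ωC) = 356 Ω
Parallel: admittances add. Y = 1/R + 1/(jωL) + jωC
Y = (0.00159 + j0.00257) S
|Y| = 0.00302 S → |Z| = 1/|Y| = 331 Ω, ∠Z = −∠Y = -58.3°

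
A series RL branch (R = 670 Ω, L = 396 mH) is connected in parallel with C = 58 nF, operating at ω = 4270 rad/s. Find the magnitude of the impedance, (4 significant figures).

3009 Ω

X_L = ωL = 1691 Ω
X_C = 1/(ωC) = 4038 Ω
Branch 1 (R+jX_L): Z₁ = 670.0 + j1691 Ω, |Z₁| = 1819 Ω
Branch 2 (−jX_C): Z₂ = −j4038 Ω
Parallel: Z = Z₁Z₂/(Z₁+Z₂), |Z| = 3009 Ω, ∠Z = 52.45°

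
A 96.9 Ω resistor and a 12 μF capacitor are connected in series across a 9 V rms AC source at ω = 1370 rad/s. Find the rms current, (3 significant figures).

X_C = 1/(ωC) = 60.8 Ω
Z = 96.9 − j60.8 Ω
|Z| = √(96.9² + 60.8²) = 114 Ω
I = V/|Z| = 9/114 = 78.7 mA

78.7 mA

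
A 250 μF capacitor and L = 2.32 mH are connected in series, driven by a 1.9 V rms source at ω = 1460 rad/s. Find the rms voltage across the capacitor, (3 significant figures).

8.04 V

X_L = ωL = 3.39 Ω
X_C = 1/(ωC) = 2.74 Ω
Net reactance X = X_L − X_C = 0.647 Ω
Z = j0.647 Ω
|Z| = √(0² + 0.647²) = 0.647 Ω
I = V/|Z| = 2.93 A
V_C = I·|Z_C| = 2.93 × 2.74 = 8.04 V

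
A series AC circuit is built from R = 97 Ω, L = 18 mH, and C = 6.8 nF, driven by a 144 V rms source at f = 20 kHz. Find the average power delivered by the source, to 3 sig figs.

ω = 2πf = 125700 rad/s
X_L = ωL = 2260 Ω
X_C = 1/(ωC) = 1170 Ω
Net reactance X = X_L − X_C = 1090 Ω
Z = 97.0 + j1090 Ω
|Z| = √(97.0² + 1090²) = 1100 Ω
∠Z = arctan(1090/97.0) = 84.9°
I = V/|Z| = 131 mA
P = VI cos φ = 144 × 0.131 × cos(84.9°) = 1.67 W

1.67 W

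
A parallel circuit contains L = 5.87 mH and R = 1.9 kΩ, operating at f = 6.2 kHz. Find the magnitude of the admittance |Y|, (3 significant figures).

ω = 2πf = 38960 rad/s
X_L = ωL = 229 Ω
Parallel: admittances add. Y = 1/R + 1/(jωL)
Y = (0.000526 − j0.00437) S
|Y| = 0.00440 S → |Z| = 1/|Y| = 227 Ω, ∠Z = −∠Y = 83.1°

4.40 mS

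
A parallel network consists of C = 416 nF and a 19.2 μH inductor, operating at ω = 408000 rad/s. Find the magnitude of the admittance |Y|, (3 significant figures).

X_L = ωL = 7.83 Ω
X_C = 1/(ωC) = 5.89 Ω
Parallel: admittances add. Y = 1/(jωL) + jωC
Y = (0 + j0.0421) S
|Y| = 0.0421 S → |Z| = 1/|Y| = 23.8 Ω, ∠Z = −∠Y = -90.0°

42.1 mS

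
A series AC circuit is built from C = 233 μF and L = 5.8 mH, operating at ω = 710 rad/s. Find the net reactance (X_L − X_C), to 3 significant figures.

-1.93 Ω

X_L = ωL = 4.12 Ω
X_C = 1/(ωC) = 6.04 Ω
X = 4.12 − 6.04 = -1.93 Ω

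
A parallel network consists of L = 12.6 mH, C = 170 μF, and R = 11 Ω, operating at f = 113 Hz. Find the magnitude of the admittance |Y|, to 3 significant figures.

91.3 mS

ω = 2πf = 710.0 rad/s
X_L = ωL = 8.95 Ω
X_C = 1/(ωC) = 8.29 Ω
Parallel: admittances add. Y = 1/R + 1/(jωL) + jωC
Y = (0.0909 + j0.00892) S
|Y| = 0.0913 S → |Z| = 1/|Y| = 10.9 Ω, ∠Z = −∠Y = -5.60°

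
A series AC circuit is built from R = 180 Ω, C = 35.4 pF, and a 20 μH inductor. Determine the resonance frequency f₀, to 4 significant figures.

5.981 MHz

ω₀ = 1/√(LC) = 1/√(2e-05 × 3.54e-11) = 3.758e+07 rad/s
f₀ = ω₀/(2π) = 5.981 MHz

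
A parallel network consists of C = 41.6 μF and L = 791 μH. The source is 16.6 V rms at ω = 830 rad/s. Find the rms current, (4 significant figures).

X_L = ωL = 0.6565 Ω
X_C = 1/(ωC) = 28.96 Ω
Parallel: admittances add. Y = 1/(jωL) + jωC
Y = (0 − j1.489) S
|Y| = 1.489 S → |Z| = 1/|Y| = 0.6718 Ω, ∠Z = −∠Y = 90.00°
I = V/|Z| = 16.6/0.6718 = 24.71 A

24.71 A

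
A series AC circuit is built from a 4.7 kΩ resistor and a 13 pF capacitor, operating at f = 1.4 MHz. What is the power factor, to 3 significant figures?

ω = 2πf = 8.796e+06 rad/s
X_C = 1/(ωC) = 8740 Ω
Z = 4700 − j8740 Ω
|Z| = √(4700² + 8740²) = 9930 Ω
∠Z = arctan(-8740/4700) = -61.7°
cos φ = cos(-61.7°) = 0.473

0.473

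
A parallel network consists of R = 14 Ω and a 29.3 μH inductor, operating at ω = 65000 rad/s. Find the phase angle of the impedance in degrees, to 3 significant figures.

X_L = ωL = 1.90 Ω
Parallel: admittances add. Y = 1/R + 1/(jωL)
Y = (0.0714 − j0.525) S
|Y| = 0.530 S → |Z| = 1/|Y| = 1.89 Ω, ∠Z = −∠Y = 82.3°

82.3°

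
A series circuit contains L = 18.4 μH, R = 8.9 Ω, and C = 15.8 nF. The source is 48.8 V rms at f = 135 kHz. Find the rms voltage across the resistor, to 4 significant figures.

7.278 V

ω = 2πf = 848200 rad/s
X_L = ωL = 15.61 Ω
X_C = 1/(ωC) = 74.62 Ω
Net reactance X = X_L − X_C = -59.01 Ω
Z = 8.900 − j59.01 Ω
|Z| = √(8.900² + 59.01²) = 59.68 Ω
I = V/|Z| = 817.8 mA
V_R = I·|Z_R| = 0.8178 × 8.900 = 7.278 V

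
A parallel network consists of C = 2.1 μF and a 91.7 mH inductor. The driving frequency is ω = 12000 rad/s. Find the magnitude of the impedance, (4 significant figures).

X_L = ωL = 1100 Ω
X_C = 1/(ωC) = 39.68 Ω
Parallel: admittances add. Y = 1/(jωL) + jωC
Y = (0 + j0.02429) S
|Y| = 0.02429 S → |Z| = 1/|Y| = 41.17 Ω, ∠Z = −∠Y = -90.00°

41.17 Ω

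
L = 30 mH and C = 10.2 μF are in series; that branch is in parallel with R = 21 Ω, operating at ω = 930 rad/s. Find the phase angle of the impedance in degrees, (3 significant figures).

X_L = ωL = 27.9 Ω
X_C = 1/(ωC) = 105 Ω
Branch 1: Z₁ = R = 21.0 Ω
Branch 2 (series LC): Z₂ = j(X_L − X_C) = −j77.5 Ω
Parallel: Z = Z₁Z₂/(Z₁+Z₂), |Z| = 20.3 Ω, ∠Z = -15.2°

-15.2°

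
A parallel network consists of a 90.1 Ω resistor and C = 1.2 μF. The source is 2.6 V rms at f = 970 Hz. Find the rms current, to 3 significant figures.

ω = 2πf = 6095 rad/s
X_C = 1/(ωC) = 137 Ω
Parallel: admittances add. Y = 1/R + jωC
Y = (0.0111 + j0.00731) S
|Y| = 0.0133 S → |Z| = 1/|Y| = 75.2 Ω, ∠Z = −∠Y = -33.4°
I = V/|Z| = 2.6/75.2 = 34.6 mA

34.6 mA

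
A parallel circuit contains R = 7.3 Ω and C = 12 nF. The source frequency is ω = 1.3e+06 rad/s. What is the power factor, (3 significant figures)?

X_C = 1/(ωC) = 64.1 Ω
Parallel: admittances add. Y = 1/R + jωC
Y = (0.137 + j0.0156) S
|Y| = 0.138 S → |Z| = 1/|Y| = 7.25 Ω, ∠Z = −∠Y = -6.50°
cos φ = cos(-6.50°) = 0.994

0.994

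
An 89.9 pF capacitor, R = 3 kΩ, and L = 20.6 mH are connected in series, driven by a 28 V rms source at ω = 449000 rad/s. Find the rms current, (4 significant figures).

X_L = ωL = 9249 Ω
X_C = 1/(ωC) = 24770 Ω
Net reactance X = X_L − X_C = -15520 Ω
Z = 3000 − j15520 Ω
|Z| = √(3000² + 15520²) = 15810 Ω
I = V/|Z| = 28/15810 = 1.771 mA

1.771 mA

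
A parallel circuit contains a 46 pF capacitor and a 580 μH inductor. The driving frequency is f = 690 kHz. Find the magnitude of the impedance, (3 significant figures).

ω = 2πf = 4.335e+06 rad/s
X_L = ωL = 2510 Ω
X_C = 1/(ωC) = 5010 Ω
Parallel: admittances add. Y = 1/(jωL) + jωC
Y = (0 − j0.000198) S
|Y| = 0.000198 S → |Z| = 1/|Y| = 5040 Ω, ∠Z = −∠Y = 90.0°

5040 Ω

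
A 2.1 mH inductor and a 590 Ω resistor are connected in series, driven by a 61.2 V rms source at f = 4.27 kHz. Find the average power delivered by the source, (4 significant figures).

ω = 2πf = 26830 rad/s
X_L = ωL = 56.34 Ω
Z = 590.0 + j56.34 Ω
|Z| = √(590.0² + 56.34²) = 592.7 Ω
∠Z = arctan(56.34/590.0) = 5.455°
I = V/|Z| = 103.3 mA
P = VI cos φ = 61.2 × 0.1033 × cos(5.455°) = 6.291 W

6.291 W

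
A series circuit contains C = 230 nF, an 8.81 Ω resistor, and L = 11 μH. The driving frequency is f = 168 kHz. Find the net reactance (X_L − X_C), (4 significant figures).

7.492 Ω

ω = 2πf = 1.056e+06 rad/s
X_L = ωL = 11.61 Ω
X_C = 1/(ωC) = 4.119 Ω
X = 11.61 − 4.119 = 7.492 Ω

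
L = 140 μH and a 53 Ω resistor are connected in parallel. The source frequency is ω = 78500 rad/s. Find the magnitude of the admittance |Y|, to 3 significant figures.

X_L = ωL = 11.0 Ω
Parallel: admittances add. Y = 1/R + 1/(jωL)
Y = (0.0189 − j0.0910) S
|Y| = 0.0929 S → |Z| = 1/|Y| = 10.8 Ω, ∠Z = −∠Y = 78.3°

92.9 mS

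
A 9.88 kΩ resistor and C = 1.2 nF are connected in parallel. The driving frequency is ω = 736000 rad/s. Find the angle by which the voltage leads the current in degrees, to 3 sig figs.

X_C = 1/(ωC) = 1130 Ω
Parallel: admittances add. Y = 1/R + jωC
Y = (0.000101 + j0.000883) S
|Y| = 0.000889 S → |Z| = 1/|Y| = 1120 Ω, ∠Z = −∠Y = -83.5°

-83.5°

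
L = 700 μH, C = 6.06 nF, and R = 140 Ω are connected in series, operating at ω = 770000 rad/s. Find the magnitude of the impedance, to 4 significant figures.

X_L = ωL = 539.0 Ω
X_C = 1/(ωC) = 214.3 Ω
Net reactance X = X_L − X_C = 324.7 Ω
Z = 140.0 + j324.7 Ω
|Z| = √(140.0² + 324.7²) = 353.6 Ω

353.6 Ω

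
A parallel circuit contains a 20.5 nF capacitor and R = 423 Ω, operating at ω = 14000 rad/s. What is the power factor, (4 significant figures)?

0.9927

X_C = 1/(ωC) = 3484 Ω
Parallel: admittances add. Y = 1/R + jωC
Y = (0.002364 + j0.0002870) S
|Y| = 0.002381 S → |Z| = 1/|Y| = 419.9 Ω, ∠Z = −∠Y = -6.922°
cos φ = cos(-6.922°) = 0.9927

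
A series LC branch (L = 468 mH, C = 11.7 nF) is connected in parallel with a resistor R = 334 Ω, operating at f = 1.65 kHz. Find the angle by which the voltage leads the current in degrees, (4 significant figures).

-5.623°

ω = 2πf = 10370 rad/s
X_L = ωL = 4852 Ω
X_C = 1/(ωC) = 8244 Ω
Branch 1: Z₁ = R = 334.0 Ω
Branch 2 (series LC): Z₂ = j(X_L − X_C) = −j3392 Ω
Parallel: Z = Z₁Z₂/(Z₁+Z₂), |Z| = 332.4 Ω, ∠Z = -5.623°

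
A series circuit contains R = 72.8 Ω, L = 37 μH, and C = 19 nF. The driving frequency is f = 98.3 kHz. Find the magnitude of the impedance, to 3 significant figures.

95.9 Ω

ω = 2πf = 617600 rad/s
X_L = ωL = 22.9 Ω
X_C = 1/(ωC) = 85.2 Ω
Net reactance X = X_L − X_C = -62.4 Ω
Z = 72.8 − j62.4 Ω
|Z| = √(72.8² + 62.4²) = 95.9 Ω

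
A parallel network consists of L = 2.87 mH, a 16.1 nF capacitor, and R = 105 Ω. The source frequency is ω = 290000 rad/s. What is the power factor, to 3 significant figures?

X_L = ωL = 832 Ω
X_C = 1/(ωC) = 214 Ω
Parallel: admittances add. Y = 1/R + 1/(jωL) + jωC
Y = (0.00952 + j0.00347) S
|Y| = 0.0101 S → |Z| = 1/|Y| = 98.7 Ω, ∠Z = −∠Y = -20.0°
cos φ = cos(-20.0°) = 0.940

0.940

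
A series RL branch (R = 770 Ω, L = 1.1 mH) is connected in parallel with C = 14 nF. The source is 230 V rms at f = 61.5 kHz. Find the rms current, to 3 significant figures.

1.14 A

ω = 2πf = 386400 rad/s
X_L = ωL = 425 Ω
X_C = 1/(ωC) = 185 Ω
Branch 1 (R+jX_L): Z₁ = 770 + j425 Ω, |Z₁| = 880 Ω
Branch 2 (−jX_C): Z₂ = −j185 Ω
Parallel: Z = Z₁Z₂/(Z₁+Z₂), |Z| = 202 Ω, ∠Z = -78.4°
I = V/|Z| = 230/202 = 1.14 A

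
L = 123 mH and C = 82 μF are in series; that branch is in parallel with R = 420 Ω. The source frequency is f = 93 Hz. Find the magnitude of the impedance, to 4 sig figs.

50.63 Ω

ω = 2πf = 584.3 rad/s
X_L = ωL = 71.87 Ω
X_C = 1/(ωC) = 20.87 Ω
Branch 1: Z₁ = R = 420.0 Ω
Branch 2 (series LC): Z₂ = j(X_L − X_C) = j51.00 Ω
Parallel: Z = Z₁Z₂/(Z₁+Z₂), |Z| = 50.63 Ω, ∠Z = 83.08°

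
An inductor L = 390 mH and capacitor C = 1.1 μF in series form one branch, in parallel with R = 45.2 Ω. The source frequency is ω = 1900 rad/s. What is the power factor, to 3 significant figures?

0.986

X_L = ωL = 741 Ω
X_C = 1/(ωC) = 478 Ω
Branch 1: Z₁ = R = 45.2 Ω
Branch 2 (series LC): Z₂ = j(X_L − X_C) = j263 Ω
Parallel: Z = Z₁Z₂/(Z₁+Z₂), |Z| = 44.5 Ω, ∠Z = 9.77°
cos φ = cos(9.77°) = 0.986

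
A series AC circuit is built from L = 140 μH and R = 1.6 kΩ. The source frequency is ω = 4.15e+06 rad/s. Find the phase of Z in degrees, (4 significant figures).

19.96°

X_L = ωL = 581.0 Ω
Z = 1600 + j581.0 Ω
|Z| = √(1600² + 581.0²) = 1702 Ω
∠Z = arctan(581.0/1600) = 19.96°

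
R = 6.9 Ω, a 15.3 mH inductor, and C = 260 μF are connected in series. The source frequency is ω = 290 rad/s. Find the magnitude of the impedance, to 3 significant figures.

11.2 Ω

X_L = ωL = 4.44 Ω
X_C = 1/(ωC) = 13.3 Ω
Net reactance X = X_L − X_C = -8.83 Ω
Z = 6.90 − j8.83 Ω
|Z| = √(6.90² + 8.83²) = 11.2 Ω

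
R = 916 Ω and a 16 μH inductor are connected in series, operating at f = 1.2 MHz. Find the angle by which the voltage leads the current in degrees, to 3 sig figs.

7.50°

ω = 2πf = 7.54e+06 rad/s
X_L = ωL = 121 Ω
Z = 916 + j121 Ω
|Z| = √(916² + 121²) = 924 Ω
∠Z = arctan(121/916) = 7.50°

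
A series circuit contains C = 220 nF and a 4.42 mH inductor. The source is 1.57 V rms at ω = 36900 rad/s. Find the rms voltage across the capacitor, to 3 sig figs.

4.85 V

X_L = ωL = 163 Ω
X_C = 1/(ωC) = 123 Ω
Net reactance X = X_L − X_C = 39.9 Ω
Z = j39.9 Ω
|Z| = √(0² + 39.9²) = 39.9 Ω
I = V/|Z| = 39.3 mA
V_C = I·|Z_C| = 0.0393 × 123 = 4.85 V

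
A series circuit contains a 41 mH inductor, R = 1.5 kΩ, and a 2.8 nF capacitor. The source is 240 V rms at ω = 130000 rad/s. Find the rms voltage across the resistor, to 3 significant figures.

X_L = ωL = 5330 Ω
X_C = 1/(ωC) = 2750 Ω
Net reactance X = X_L − X_C = 2580 Ω
Z = 1500 + j2580 Ω
|Z| = √(1500² + 2580²) = 2990 Ω
I = V/|Z| = 80.4 mA
V_R = I·|Z_R| = 0.0804 × 1500 = 121 V

121 V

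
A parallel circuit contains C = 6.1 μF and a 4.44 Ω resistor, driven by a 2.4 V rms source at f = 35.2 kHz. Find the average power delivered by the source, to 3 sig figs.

ω = 2πf = 221200 rad/s
X_C = 1/(ωC) = 0.741 Ω
Parallel: admittances add. Y = 1/R + jωC
Y = (0.225 + j1.35) S
|Y| = 1.37 S → |Z| = 1/|Y| = 0.731 Ω, ∠Z = −∠Y = -80.5°
I = V/|Z| = 3.28 A
P = VI cos φ = 2.4 × 3.28 × cos(-80.5°) = 1.30 W

1.30 W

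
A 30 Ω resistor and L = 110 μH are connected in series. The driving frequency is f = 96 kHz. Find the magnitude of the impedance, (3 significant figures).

72.8 Ω

ω = 2πf = 603200 rad/s
X_L = ωL = 66.4 Ω
Z = 30.0 + j66.4 Ω
|Z| = √(30.0² + 66.4²) = 72.8 Ω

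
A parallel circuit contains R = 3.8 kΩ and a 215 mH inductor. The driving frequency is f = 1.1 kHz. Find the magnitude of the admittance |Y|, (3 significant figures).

723 μS

ω = 2πf = 6912 rad/s
X_L = ωL = 1490 Ω
Parallel: admittances add. Y = 1/R + 1/(jωL)
Y = (0.000263 − j0.000673) S
|Y| = 0.000723 S → |Z| = 1/|Y| = 1380 Ω, ∠Z = −∠Y = 68.6°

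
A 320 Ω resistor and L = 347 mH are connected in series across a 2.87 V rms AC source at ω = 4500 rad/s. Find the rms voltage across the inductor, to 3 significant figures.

2.81 V

X_L = ωL = 1560 Ω
Z = 320 + j1560 Ω
|Z| = √(320² + 1560²) = 1590 Ω
I = V/|Z| = 1.80 mA
V_L = I·|Z_L| = 0.00180 × 1560 = 2.81 V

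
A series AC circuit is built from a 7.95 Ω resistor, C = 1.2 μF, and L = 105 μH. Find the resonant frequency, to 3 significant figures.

14.2 kHz

ω₀ = 1/√(LC) = 1/√(0.000105 × 1.2e-06) = 89090 rad/s
f₀ = ω₀/(2π) = 14.2 kHz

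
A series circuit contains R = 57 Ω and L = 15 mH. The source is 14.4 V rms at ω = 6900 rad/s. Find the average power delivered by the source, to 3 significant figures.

X_L = ωL = 104 Ω
Z = 57.0 + j104 Ω
|Z| = √(57.0² + 104²) = 118 Ω
∠Z = arctan(104/57.0) = 61.2°
I = V/|Z| = 122 mA
P = VI cos φ = 14.4 × 0.122 × cos(61.2°) = 847 mW

847 mW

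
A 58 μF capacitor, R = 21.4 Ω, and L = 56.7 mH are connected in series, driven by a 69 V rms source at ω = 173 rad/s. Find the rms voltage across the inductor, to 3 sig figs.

X_L = ωL = 9.81 Ω
X_C = 1/(ωC) = 99.7 Ω
Net reactance X = X_L − X_C = -89.9 Ω
Z = 21.4 − j89.9 Ω
|Z| = √(21.4² + 89.9²) = 92.4 Ω
I = V/|Z| = 747 mA
V_L = I·|Z_L| = 0.747 × 9.81 = 7.33 V

7.33 V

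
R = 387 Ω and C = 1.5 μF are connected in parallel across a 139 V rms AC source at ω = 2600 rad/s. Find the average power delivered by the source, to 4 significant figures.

49.93 W

X_C = 1/(ωC) = 256.4 Ω
Parallel: admittances add. Y = 1/R + jωC
Y = (0.002584 + j0.003900) S
|Y| = 0.004678 S → |Z| = 1/|Y| = 213.8 Ω, ∠Z = −∠Y = -56.47°
I = V/|Z| = 650.3 mA
P = VI cos φ = 139 × 0.6503 × cos(-56.47°) = 49.93 W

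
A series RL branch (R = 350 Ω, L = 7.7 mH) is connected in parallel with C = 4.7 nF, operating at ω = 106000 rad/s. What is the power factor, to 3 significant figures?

0.637

X_L = ωL = 816 Ω
X_C = 1/(ωC) = 2010 Ω
Branch 1 (R+jX_L): Z₁ = 350 + j816 Ω, |Z₁| = 888 Ω
Branch 2 (−jX_C): Z₂ = −j2010 Ω
Parallel: Z = Z₁Z₂/(Z₁+Z₂), |Z| = 1440 Ω, ∠Z = 50.4°
cos φ = cos(50.4°) = 0.637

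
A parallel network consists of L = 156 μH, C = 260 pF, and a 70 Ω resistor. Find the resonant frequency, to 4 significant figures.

ω₀ = 1/√(LC) = 1/√(0.000156 × 2.6e-10) = 4.965e+06 rad/s
f₀ = ω₀/(2π) = 790.3 kHz

790.3 kHz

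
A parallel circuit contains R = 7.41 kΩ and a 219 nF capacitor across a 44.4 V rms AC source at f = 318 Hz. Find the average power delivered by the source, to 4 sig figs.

ω = 2πf = 1998 rad/s
X_C = 1/(ωC) = 2285 Ω
Parallel: admittances add. Y = 1/R + jωC
Y = (0.0001350 + j0.0004376) S
|Y| = 0.0004579 S → |Z| = 1/|Y| = 2184 Ω, ∠Z = −∠Y = -72.86°
I = V/|Z| = 20.33 mA
P = VI cos φ = 44.4 × 0.02033 × cos(-72.86°) = 266.0 mW

266.0 mW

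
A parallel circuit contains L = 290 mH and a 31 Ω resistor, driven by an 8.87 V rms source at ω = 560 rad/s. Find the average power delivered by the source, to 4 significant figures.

X_L = ωL = 162.4 Ω
Parallel: admittances add. Y = 1/R + 1/(jωL)
Y = (0.03226 − j0.006158) S
|Y| = 0.03284 S → |Z| = 1/|Y| = 30.45 Ω, ∠Z = −∠Y = 10.81°
I = V/|Z| = 291.3 mA
P = VI cos φ = 8.87 × 0.2913 × cos(10.81°) = 2.538 W

2.538 W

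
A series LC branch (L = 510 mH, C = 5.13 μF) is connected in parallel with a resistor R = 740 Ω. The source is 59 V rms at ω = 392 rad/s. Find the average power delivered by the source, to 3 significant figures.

X_L = ωL = 200 Ω
X_C = 1/(ωC) = 497 Ω
Branch 1: Z₁ = R = 740 Ω
Branch 2 (series LC): Z₂ = j(X_L − X_C) = −j297 Ω
Parallel: Z = Z₁Z₂/(Z₁+Z₂), |Z| = 276 Ω, ∠Z = -68.1°
I = V/|Z| = 214 mA
P = VI cos φ = 59 × 0.214 × cos(-68.1°) = 4.70 W

4.70 W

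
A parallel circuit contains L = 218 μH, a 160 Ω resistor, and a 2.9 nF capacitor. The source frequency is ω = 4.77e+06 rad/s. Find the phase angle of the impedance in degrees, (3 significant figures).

-64.1°

X_L = ωL = 1040 Ω
X_C = 1/(ωC) = 72.3 Ω
Parallel: admittances add. Y = 1/R + 1/(jωL) + jωC
Y = (0.00625 + j0.0129) S
|Y| = 0.0143 S → |Z| = 1/|Y| = 69.9 Ω, ∠Z = −∠Y = -64.1°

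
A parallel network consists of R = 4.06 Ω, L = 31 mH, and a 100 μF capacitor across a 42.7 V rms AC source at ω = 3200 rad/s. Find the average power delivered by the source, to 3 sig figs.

449 W

X_L = ωL = 99.2 Ω
X_C = 1/(ωC) = 3.12 Ω
Parallel: admittances add. Y = 1/R + 1/(jωL) + jωC
Y = (0.246 + j0.310) S
|Y| = 0.396 S → |Z| = 1/|Y| = 2.53 Ω, ∠Z = −∠Y = -51.5°
I = V/|Z| = 16.9 A
P = VI cos φ = 42.7 × 16.9 × cos(-51.5°) = 449 W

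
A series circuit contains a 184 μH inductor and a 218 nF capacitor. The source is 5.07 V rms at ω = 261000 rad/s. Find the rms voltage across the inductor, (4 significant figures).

7.996 V

X_L = ωL = 48.02 Ω
X_C = 1/(ωC) = 17.58 Ω
Net reactance X = X_L − X_C = 30.45 Ω
Z = j30.45 Ω
|Z| = √(0² + 30.45²) = 30.45 Ω
I = V/|Z| = 166.5 mA
V_L = I·|Z_L| = 0.1665 × 48.02 = 7.996 V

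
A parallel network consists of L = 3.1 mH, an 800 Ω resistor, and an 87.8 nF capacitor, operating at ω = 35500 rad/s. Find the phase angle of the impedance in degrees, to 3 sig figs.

X_L = ωL = 110 Ω
X_C = 1/(ωC) = 321 Ω
Parallel: admittances add. Y = 1/R + 1/(jωL) + jωC
Y = (0.00125 − j0.00597) S
|Y| = 0.00610 S → |Z| = 1/|Y| = 164 Ω, ∠Z = −∠Y = 78.2°

78.2°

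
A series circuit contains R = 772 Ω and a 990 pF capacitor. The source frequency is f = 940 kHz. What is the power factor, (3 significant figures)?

0.976

ω = 2πf = 5.906e+06 rad/s
X_C = 1/(ωC) = 171 Ω
Z = 772 − j171 Ω
|Z| = √(772² + 171²) = 791 Ω
∠Z = arctan(-171/772) = -12.5°
cos φ = cos(-12.5°) = 0.976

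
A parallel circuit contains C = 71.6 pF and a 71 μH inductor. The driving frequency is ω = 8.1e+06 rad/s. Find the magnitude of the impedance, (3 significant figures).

863 Ω

X_L = ωL = 575 Ω
X_C = 1/(ωC) = 1720 Ω
Parallel: admittances add. Y = 1/(jωL) + jωC
Y = (0 − j0.00116) S
|Y| = 0.00116 S → |Z| = 1/|Y| = 863 Ω, ∠Z = −∠Y = 90.0°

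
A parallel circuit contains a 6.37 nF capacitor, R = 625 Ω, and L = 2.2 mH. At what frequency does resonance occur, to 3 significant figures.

ω₀ = 1/√(LC) = 1/√(0.0022 × 6.37e-09) = 267100 rad/s
f₀ = ω₀/(2π) = 42.5 kHz

42.5 kHz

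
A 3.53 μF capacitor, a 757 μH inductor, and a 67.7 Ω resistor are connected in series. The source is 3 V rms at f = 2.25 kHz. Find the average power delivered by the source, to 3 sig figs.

ω = 2πf = 14140 rad/s
X_L = ωL = 10.7 Ω
X_C = 1/(ωC) = 20.0 Ω
Net reactance X = X_L − X_C = -9.34 Ω
Z = 67.7 − j9.34 Ω
|Z| = √(67.7² + 9.34²) = 68.3 Ω
∠Z = arctan(-9.34/67.7) = -7.85°
I = V/|Z| = 43.9 mA
P = VI cos φ = 3 × 0.0439 × cos(-7.85°) = 130 mW

130 mW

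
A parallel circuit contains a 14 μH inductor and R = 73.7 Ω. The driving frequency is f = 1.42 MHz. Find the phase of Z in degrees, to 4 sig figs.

30.54°

ω = 2πf = 8.922e+06 rad/s
X_L = ωL = 124.9 Ω
Parallel: admittances add. Y = 1/R + 1/(jωL)
Y = (0.01357 − j0.008006) S
|Y| = 0.01575 S → |Z| = 1/|Y| = 63.47 Ω, ∠Z = −∠Y = 30.54°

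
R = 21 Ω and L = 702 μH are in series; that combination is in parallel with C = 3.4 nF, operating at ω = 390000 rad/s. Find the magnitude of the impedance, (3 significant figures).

431 Ω

X_L = ωL = 274 Ω
X_C = 1/(ωC) = 754 Ω
Branch 1 (R+jX_L): Z₁ = 21.0 + j274 Ω, |Z₁| = 275 Ω
Branch 2 (−jX_C): Z₂ = −j754 Ω
Parallel: Z = Z₁Z₂/(Z₁+Z₂), |Z| = 431 Ω, ∠Z = 83.1°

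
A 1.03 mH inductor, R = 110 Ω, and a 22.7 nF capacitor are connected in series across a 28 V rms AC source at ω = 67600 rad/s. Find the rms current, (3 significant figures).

X_L = ωL = 69.6 Ω
X_C = 1/(ωC) = 652 Ω
Net reactance X = X_L − X_C = -582 Ω
Z = 110 − j582 Ω
|Z| = √(110² + 582²) = 592 Ω
I = V/|Z| = 28/592 = 47.3 mA

47.3 mA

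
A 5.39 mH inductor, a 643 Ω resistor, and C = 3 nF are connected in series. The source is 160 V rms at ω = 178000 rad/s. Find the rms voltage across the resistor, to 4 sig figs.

X_L = ωL = 959.4 Ω
X_C = 1/(ωC) = 1873 Ω
Net reactance X = X_L − X_C = -913.2 Ω
Z = 643.0 − j913.2 Ω
|Z| = √(643.0² + 913.2²) = 1117 Ω
I = V/|Z| = 143.3 mA
V_R = I·|Z_R| = 0.1433 × 643.0 = 92.11 V

92.11 V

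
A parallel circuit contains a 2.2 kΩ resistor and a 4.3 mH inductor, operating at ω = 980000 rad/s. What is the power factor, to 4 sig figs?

0.8865

X_L = ωL = 4214 Ω
Parallel: admittances add. Y = 1/R + 1/(jωL)
Y = (0.0004545 − j0.0002373) S
|Y| = 0.0005128 S → |Z| = 1/|Y| = 1950 Ω, ∠Z = −∠Y = 27.57°
cos φ = cos(27.57°) = 0.8865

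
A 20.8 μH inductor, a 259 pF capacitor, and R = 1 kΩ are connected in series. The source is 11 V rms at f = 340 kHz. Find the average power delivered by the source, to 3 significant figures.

29.5 mW

ω = 2πf = 2.136e+06 rad/s
X_L = ωL = 44.4 Ω
X_C = 1/(ωC) = 1810 Ω
Net reactance X = X_L − X_C = -1760 Ω
Z = 1000 − j1760 Ω
|Z| = √(1000² + 1760²) = 2030 Ω
∠Z = arctan(-1760/1000) = -60.4°
I = V/|Z| = 5.43 mA
P = VI cos φ = 11 × 0.00543 × cos(-60.4°) = 29.5 mW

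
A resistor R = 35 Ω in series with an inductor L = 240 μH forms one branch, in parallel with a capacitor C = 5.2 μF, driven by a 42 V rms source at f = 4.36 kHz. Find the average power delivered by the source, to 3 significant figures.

ω = 2πf = 27390 rad/s
X_L = ωL = 6.57 Ω
X_C = 1/(ωC) = 7.02 Ω
Branch 1 (R+jX_L): Z₁ = 35.0 + j6.57 Ω, |Z₁| = 35.6 Ω
Branch 2 (−jX_C): Z₂ = −j7.02 Ω
Parallel: Z = Z₁Z₂/(Z₁+Z₂), |Z| = 7.14 Ω, ∠Z = -78.6°
I = V/|Z| = 5.88 A
P = VI cos φ = 42 × 5.88 × cos(-78.6°) = 48.7 W

48.7 W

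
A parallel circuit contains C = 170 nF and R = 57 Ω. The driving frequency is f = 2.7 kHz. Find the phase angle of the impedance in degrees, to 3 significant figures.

-9.34°

ω = 2πf = 16960 rad/s
X_C = 1/(ωC) = 347 Ω
Parallel: admittances add. Y = 1/R + jωC
Y = (0.0175 + j0.00288) S
|Y| = 0.0178 S → |Z| = 1/|Y| = 56.2 Ω, ∠Z = −∠Y = -9.34°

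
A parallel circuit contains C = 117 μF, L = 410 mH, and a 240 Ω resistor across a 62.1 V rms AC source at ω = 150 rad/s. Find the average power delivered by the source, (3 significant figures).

X_L = ωL = 61.5 Ω
X_C = 1/(ωC) = 57.0 Ω
Parallel: admittances add. Y = 1/R + 1/(jωL) + jωC
Y = (0.00417 + j0.00129) S
|Y| = 0.00436 S → |Z| = 1/|Y| = 229 Ω, ∠Z = −∠Y = -17.2°
I = V/|Z| = 271 mA
P = VI cos φ = 62.1 × 0.271 × cos(-17.2°) = 16.1 W

16.1 W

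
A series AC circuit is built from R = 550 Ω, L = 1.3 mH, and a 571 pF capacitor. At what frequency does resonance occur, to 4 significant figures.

184.7 kHz

ω₀ = 1/√(LC) = 1/√(0.0013 × 5.71e-10) = 1.161e+06 rad/s
f₀ = ω₀/(2π) = 184.7 kHz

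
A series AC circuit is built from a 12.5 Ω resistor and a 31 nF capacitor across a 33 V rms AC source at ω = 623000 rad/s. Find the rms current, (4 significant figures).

X_C = 1/(ωC) = 51.78 Ω
Z = 12.50 − j51.78 Ω
|Z| = √(12.50² + 51.78²) = 53.27 Ω
I = V/|Z| = 33/53.27 = 619.5 mA

619.5 mA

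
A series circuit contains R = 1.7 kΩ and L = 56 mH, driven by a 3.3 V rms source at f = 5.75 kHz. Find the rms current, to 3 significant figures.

1.25 mA

ω = 2πf = 36130 rad/s
X_L = ωL = 2020 Ω
Z = 1700 + j2020 Ω
|Z| = √(1700² + 2020²) = 2640 Ω
I = V/|Z| = 3.3/2640 = 1.25 mA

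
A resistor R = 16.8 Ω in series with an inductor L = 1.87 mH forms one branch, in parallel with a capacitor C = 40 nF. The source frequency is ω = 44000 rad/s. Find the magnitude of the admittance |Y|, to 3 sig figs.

10.2 mS

X_L = ωL = 82.3 Ω
X_C = 1/(ωC) = 568 Ω
Branch 1 (R+jX_L): Z₁ = 16.8 + j82.3 Ω, |Z₁| = 84.0 Ω
Branch 2 (−jX_C): Z₂ = −j568 Ω
Parallel: Z = Z₁Z₂/(Z₁+Z₂), |Z| = 98.1 Ω, ∠Z = 76.5°
|Y| = 1/|Z| = 10.2 mS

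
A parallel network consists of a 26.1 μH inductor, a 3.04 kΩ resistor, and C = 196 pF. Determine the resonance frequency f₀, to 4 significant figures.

ω₀ = 1/√(LC) = 1/√(2.61e-05 × 1.96e-10) = 1.398e+07 rad/s
f₀ = ω₀/(2π) = 2.225 MHz

2.225 MHz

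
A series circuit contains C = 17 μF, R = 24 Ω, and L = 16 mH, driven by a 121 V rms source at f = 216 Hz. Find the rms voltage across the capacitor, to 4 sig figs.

162.3 V

ω = 2πf = 1357 rad/s
X_L = ωL = 21.71 Ω
X_C = 1/(ωC) = 43.34 Ω
Net reactance X = X_L − X_C = -21.63 Ω
Z = 24.00 − j21.63 Ω
|Z| = √(24.00² + 21.63²) = 32.31 Ω
I = V/|Z| = 3.745 A
V_C = I·|Z_C| = 3.745 × 43.34 = 162.3 V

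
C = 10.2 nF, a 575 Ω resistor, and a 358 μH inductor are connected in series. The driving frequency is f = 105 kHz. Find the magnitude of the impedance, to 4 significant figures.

581.6 Ω

ω = 2πf = 659700 rad/s
X_L = ωL = 236.2 Ω
X_C = 1/(ωC) = 148.6 Ω
Net reactance X = X_L − X_C = 87.58 Ω
Z = 575.0 + j87.58 Ω
|Z| = √(575.0² + 87.58²) = 581.6 Ω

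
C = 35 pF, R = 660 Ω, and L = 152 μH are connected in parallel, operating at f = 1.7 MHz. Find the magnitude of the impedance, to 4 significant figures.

ω = 2πf = 1.068e+07 rad/s
X_L = ωL = 1624 Ω
X_C = 1/(ωC) = 2675 Ω
Parallel: admittances add. Y = 1/R + 1/(jωL) + jωC
Y = (0.001515 − j0.0002421) S
|Y| = 0.001534 S → |Z| = 1/|Y| = 651.7 Ω, ∠Z = −∠Y = 9.077°

651.7 Ω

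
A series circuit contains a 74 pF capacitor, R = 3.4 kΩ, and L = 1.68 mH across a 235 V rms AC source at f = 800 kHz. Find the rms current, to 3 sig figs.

35.2 mA

ω = 2πf = 5.027e+06 rad/s
X_L = ωL = 8440 Ω
X_C = 1/(ωC) = 2690 Ω
Net reactance X = X_L − X_C = 5760 Ω
Z = 3400 + j5760 Ω
|Z| = √(3400² + 5760²) = 6690 Ω
I = V/|Z| = 235/6690 = 35.2 mA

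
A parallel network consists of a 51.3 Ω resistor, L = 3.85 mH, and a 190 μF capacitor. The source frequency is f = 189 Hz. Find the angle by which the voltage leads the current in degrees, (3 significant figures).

-19.5°

ω = 2πf = 1188 rad/s
X_L = ωL = 4.57 Ω
X_C = 1/(ωC) = 4.43 Ω
Parallel: admittances add. Y = 1/R + 1/(jωL) + jωC
Y = (0.0195 + j0.00690) S
|Y| = 0.0207 S → |Z| = 1/|Y| = 48.4 Ω, ∠Z = −∠Y = -19.5°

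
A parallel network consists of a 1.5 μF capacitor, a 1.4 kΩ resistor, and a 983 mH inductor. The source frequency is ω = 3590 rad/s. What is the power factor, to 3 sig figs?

X_L = ωL = 3530 Ω
X_C = 1/(ωC) = 186 Ω
Parallel: admittances add. Y = 1/R + 1/(jωL) + jωC
Y = (0.000714 + j0.00510) S
|Y| = 0.00515 S → |Z| = 1/|Y| = 194 Ω, ∠Z = −∠Y = -82.0°
cos φ = cos(-82.0°) = 0.139

0.139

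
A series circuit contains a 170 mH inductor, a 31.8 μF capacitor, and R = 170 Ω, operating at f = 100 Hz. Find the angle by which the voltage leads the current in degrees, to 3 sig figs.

ω = 2πf = 628.3 rad/s
X_L = ωL = 107 Ω
X_C = 1/(ωC) = 50.0 Ω
Net reactance X = X_L − X_C = 56.8 Ω
Z = 170 + j56.8 Ω
|Z| = √(170² + 56.8²) = 179 Ω
∠Z = arctan(56.8/170) = 18.5°

18.5°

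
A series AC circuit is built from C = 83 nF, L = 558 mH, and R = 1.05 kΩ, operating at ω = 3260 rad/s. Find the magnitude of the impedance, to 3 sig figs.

2150 Ω

X_L = ωL = 1820 Ω
X_C = 1/(ωC) = 3700 Ω
Net reactance X = X_L − X_C = -1880 Ω
Z = 1050 − j1880 Ω
|Z| = √(1050² + 1880²) = 2150 Ω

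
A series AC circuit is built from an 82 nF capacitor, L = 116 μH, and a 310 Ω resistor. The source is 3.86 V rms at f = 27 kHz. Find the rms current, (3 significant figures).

12.3 mA

ω = 2πf = 169600 rad/s
X_L = ωL = 19.7 Ω
X_C = 1/(ωC) = 71.9 Ω
Net reactance X = X_L − X_C = -52.2 Ω
Z = 310 − j52.2 Ω
|Z| = √(310² + 52.2²) = 314 Ω
I = V/|Z| = 3.86/314 = 12.3 mA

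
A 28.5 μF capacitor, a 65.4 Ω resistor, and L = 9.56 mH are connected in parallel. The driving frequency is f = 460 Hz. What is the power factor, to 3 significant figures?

0.314

ω = 2πf = 2890 rad/s
X_L = ωL = 27.6 Ω
X_C = 1/(ωC) = 12.1 Ω
Parallel: admittances add. Y = 1/R + 1/(jωL) + jωC
Y = (0.0153 + j0.0462) S
|Y| = 0.0486 S → |Z| = 1/|Y| = 20.6 Ω, ∠Z = −∠Y = -71.7°
cos φ = cos(-71.7°) = 0.314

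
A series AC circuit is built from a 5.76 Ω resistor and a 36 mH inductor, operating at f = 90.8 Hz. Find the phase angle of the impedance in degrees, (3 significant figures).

ω = 2πf = 570.5 rad/s
X_L = ωL = 20.5 Ω
Z = 5.76 + j20.5 Ω
|Z| = √(5.76² + 20.5²) = 21.3 Ω
∠Z = arctan(20.5/5.76) = 74.3°

74.3°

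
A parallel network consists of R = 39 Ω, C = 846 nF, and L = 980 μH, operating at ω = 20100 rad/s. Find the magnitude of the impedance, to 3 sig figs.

23.6 Ω

X_L = ωL = 19.7 Ω
X_C = 1/(ωC) = 58.8 Ω
Parallel: admittances add. Y = 1/R + 1/(jωL) + jωC
Y = (0.0256 − j0.0338) S
|Y| = 0.0424 S → |Z| = 1/|Y| = 23.6 Ω, ∠Z = −∠Y = 52.8°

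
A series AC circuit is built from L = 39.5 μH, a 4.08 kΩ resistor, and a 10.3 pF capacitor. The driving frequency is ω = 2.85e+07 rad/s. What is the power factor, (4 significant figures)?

X_L = ωL = 1126 Ω
X_C = 1/(ωC) = 3407 Ω
Net reactance X = X_L − X_C = -2281 Ω
Z = 4080 − j2281 Ω
|Z| = √(4080² + 2281²) = 4674 Ω
∠Z = arctan(-2281/4080) = -29.21°
cos φ = cos(-29.21°) = 0.8729

0.8729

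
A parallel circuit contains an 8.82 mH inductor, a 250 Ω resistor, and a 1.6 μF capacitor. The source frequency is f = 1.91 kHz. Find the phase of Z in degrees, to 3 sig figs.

-67.7°

ω = 2πf = 12000 rad/s
X_L = ωL = 106 Ω
X_C = 1/(ωC) = 52.1 Ω
Parallel: admittances add. Y = 1/R + 1/(jωL) + jωC
Y = (0.00400 + j0.00975) S
|Y| = 0.0105 S → |Z| = 1/|Y| = 94.9 Ω, ∠Z = −∠Y = -67.7°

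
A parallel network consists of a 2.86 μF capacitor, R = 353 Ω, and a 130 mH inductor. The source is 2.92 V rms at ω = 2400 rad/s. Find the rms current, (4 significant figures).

X_L = ωL = 312.0 Ω
X_C = 1/(ωC) = 145.7 Ω
Parallel: admittances add. Y = 1/R + 1/(jωL) + jωC
Y = (0.002833 + j0.003659) S
|Y| = 0.004627 S → |Z| = 1/|Y| = 216.1 Ω, ∠Z = −∠Y = -52.25°
I = V/|Z| = 2.92/216.1 = 13.51 mA

13.51 mA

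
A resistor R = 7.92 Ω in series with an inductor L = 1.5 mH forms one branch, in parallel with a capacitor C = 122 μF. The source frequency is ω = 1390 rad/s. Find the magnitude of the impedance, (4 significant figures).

X_L = ωL = 2.085 Ω
X_C = 1/(ωC) = 5.897 Ω
Branch 1 (R+jX_L): Z₁ = 7.920 + j2.085 Ω, |Z₁| = 8.190 Ω
Branch 2 (−jX_C): Z₂ = −j5.897 Ω
Parallel: Z = Z₁Z₂/(Z₁+Z₂), |Z| = 5.495 Ω, ∠Z = -49.55°

5.495 Ω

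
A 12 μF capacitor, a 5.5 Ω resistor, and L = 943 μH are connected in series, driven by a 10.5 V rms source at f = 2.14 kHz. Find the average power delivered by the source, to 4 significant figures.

ω = 2πf = 13450 rad/s
X_L = ωL = 12.68 Ω
X_C = 1/(ωC) = 6.198 Ω
Net reactance X = X_L − X_C = 6.482 Ω
Z = 5.500 + j6.482 Ω
|Z| = √(5.500² + 6.482²) = 8.501 Ω
∠Z = arctan(6.482/5.500) = 49.69°
I = V/|Z| = 1.235 A
P = VI cos φ = 10.5 × 1.235 × cos(49.69°) = 8.391 W

8.391 W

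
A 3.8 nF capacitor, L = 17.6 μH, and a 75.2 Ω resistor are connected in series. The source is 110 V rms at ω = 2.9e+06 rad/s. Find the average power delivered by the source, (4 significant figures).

125.8 W

X_L = ωL = 51.04 Ω
X_C = 1/(ωC) = 90.74 Ω
Net reactance X = X_L − X_C = -39.70 Ω
Z = 75.20 − j39.70 Ω
|Z| = √(75.20² + 39.70²) = 85.04 Ω
∠Z = arctan(-39.70/75.20) = -27.83°
I = V/|Z| = 1.294 A
P = VI cos φ = 110 × 1.294 × cos(-27.83°) = 125.8 W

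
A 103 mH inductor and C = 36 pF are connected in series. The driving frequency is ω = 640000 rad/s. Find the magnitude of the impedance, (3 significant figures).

X_L = ωL = 65900 Ω
X_C = 1/(ωC) = 43400 Ω
Net reactance X = X_L − X_C = 22500 Ω
Z = j22500 Ω
|Z| = √(0² + 22500²) = 22500 Ω

22500 Ω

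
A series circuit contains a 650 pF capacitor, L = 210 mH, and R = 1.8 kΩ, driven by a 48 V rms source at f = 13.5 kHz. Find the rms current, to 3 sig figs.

ω = 2πf = 84820 rad/s
X_L = ωL = 17800 Ω
X_C = 1/(ωC) = 18100 Ω
Net reactance X = X_L − X_C = -324 Ω
Z = 1800 − j324 Ω
|Z| = √(1800² + 324²) = 1830 Ω
I = V/|Z| = 48/1830 = 26.2 mA

26.2 mA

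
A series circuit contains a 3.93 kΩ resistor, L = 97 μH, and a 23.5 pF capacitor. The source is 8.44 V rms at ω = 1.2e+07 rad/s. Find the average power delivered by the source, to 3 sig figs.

13.3 mW

X_L = ωL = 1160 Ω
X_C = 1/(ωC) = 3550 Ω
Net reactance X = X_L − X_C = -2380 Ω
Z = 3930 − j2380 Ω
|Z| = √(3930² + 2380²) = 4600 Ω
∠Z = arctan(-2380/3930) = -31.2°
I = V/|Z| = 1.84 mA
P = VI cos φ = 8.44 × 0.00184 × cos(-31.2°) = 13.3 mW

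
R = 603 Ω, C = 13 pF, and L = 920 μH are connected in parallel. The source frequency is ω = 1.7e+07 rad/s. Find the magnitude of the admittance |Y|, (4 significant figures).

1.666 mS

X_L = ωL = 15640 Ω
X_C = 1/(ωC) = 4525 Ω
Parallel: admittances add. Y = 1/R + 1/(jωL) + jωC
Y = (0.001658 + j0.0001571) S
|Y| = 0.001666 S → |Z| = 1/|Y| = 600.3 Ω, ∠Z = −∠Y = -5.410°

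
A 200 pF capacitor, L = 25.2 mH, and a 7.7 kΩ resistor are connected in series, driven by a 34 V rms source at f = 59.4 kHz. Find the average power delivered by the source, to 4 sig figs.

ω = 2πf = 373200 rad/s
X_L = ωL = 9405 Ω
X_C = 1/(ωC) = 13400 Ω
Net reactance X = X_L − X_C = -3992 Ω
Z = 7700 − j3992 Ω
|Z| = √(7700² + 3992²) = 8673 Ω
∠Z = arctan(-3992/7700) = -27.40°
I = V/|Z| = 3.920 mA
P = VI cos φ = 34 × 0.003920 × cos(-27.40°) = 118.3 mW

118.3 mW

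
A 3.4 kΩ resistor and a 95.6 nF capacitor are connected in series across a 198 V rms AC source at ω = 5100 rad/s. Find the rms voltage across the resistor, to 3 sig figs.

X_C = 1/(ωC) = 2050 Ω
Z = 3400 − j2050 Ω
|Z| = √(3400² + 2050²) = 3970 Ω
I = V/|Z| = 49.9 mA
V_R = I·|Z_R| = 0.0499 × 3400 = 170 V

170 V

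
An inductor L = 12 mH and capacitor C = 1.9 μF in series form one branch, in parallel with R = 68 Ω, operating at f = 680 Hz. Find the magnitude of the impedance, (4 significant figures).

49.41 Ω

ω = 2πf = 4273 rad/s
X_L = ωL = 51.27 Ω
X_C = 1/(ωC) = 123.2 Ω
Branch 1: Z₁ = R = 68.00 Ω
Branch 2 (series LC): Z₂ = j(X_L − X_C) = −j71.91 Ω
Parallel: Z = Z₁Z₂/(Z₁+Z₂), |Z| = 49.41 Ω, ∠Z = -43.40°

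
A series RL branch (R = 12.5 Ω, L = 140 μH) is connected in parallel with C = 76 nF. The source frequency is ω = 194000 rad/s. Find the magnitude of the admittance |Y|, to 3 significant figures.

X_L = ωL = 27.2 Ω
X_C = 1/(ωC) = 67.8 Ω
Branch 1 (R+jX_L): Z₁ = 12.5 + j27.2 Ω, |Z₁| = 29.9 Ω
Branch 2 (−jX_C): Z₂ = −j67.8 Ω
Parallel: Z = Z₁Z₂/(Z₁+Z₂), |Z| = 47.7 Ω, ∠Z = 48.2°
|Y| = 1/|Z| = 21.0 mS

21.0 mS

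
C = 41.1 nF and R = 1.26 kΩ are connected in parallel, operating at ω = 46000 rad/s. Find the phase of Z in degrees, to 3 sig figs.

-67.2°

X_C = 1/(ωC) = 529 Ω
Parallel: admittances add. Y = 1/R + jωC
Y = (0.000794 + j0.00189) S
|Y| = 0.00205 S → |Z| = 1/|Y| = 488 Ω, ∠Z = −∠Y = -67.2°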